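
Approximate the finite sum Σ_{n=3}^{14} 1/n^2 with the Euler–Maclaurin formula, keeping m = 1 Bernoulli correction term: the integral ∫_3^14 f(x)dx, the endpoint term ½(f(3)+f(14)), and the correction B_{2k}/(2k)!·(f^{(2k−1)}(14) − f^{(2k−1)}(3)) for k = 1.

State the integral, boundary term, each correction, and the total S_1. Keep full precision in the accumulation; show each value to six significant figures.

Integral: ∫_3^14 1/x^2 dx = 0.261905.
Boundary: ½(f(3) + f(14)) = ½(0.111111 + 0.00510204) = 0.0581066.
So far: 0.320011.
k=1: B_{2}/(2)! × [f^{(1)}(14) − f^{(1)}(3)] = 1/12 × (-0.000728863 − (-0.0740741)) = 0.00611210.

S_1 ≈ 0.326123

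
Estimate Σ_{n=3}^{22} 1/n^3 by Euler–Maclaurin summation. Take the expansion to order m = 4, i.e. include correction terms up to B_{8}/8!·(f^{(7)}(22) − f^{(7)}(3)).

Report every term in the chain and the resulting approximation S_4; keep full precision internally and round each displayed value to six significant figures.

S_4 ≈ 0.0760692

∫_3^22 1/x^3 dx evaluates to 0.0545225.
½[f(3) + f(22)] = ½[0.0370370 + 9.39144e-05] = 0.0185655.
Running total after boundary: 0.0730880.
Correction k=1: B_{2}/2! · (f^{(1)}(22) − f^{(1)}(3)) = 1/12 · (-1.28065e-05 − (-0.0370370)) = 0.00308535.
Running total after k=1: 0.0761733.
Correction k=2: B_{4}/4! · (f^{(3)}(22) − f^{(3)}(3)) = −1/720 · (-5.29194e-07 − (-0.0823045)) = -0.000114311.
Running total after k=2: 0.0760590.
Correction k=3: B_{6}/6! · (f^{(5)}(22) − f^{(5)}(3)) = 1/30240 · (-4.59218e-08 − (-0.384088)) = 1.27013e-05.
Running total after k=3: 0.0760717.
Correction k=4: B_{8}/8! · (f^{(7)}(22) − f^{(7)}(3)) = −1/1209600 · (-6.83135e-09 − (-3.07270)) = -2.54026e-06.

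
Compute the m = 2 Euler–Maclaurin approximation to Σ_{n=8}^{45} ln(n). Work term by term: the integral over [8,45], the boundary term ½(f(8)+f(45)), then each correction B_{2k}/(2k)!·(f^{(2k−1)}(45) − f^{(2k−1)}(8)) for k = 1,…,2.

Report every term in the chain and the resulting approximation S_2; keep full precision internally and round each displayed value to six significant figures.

∫_8^45 ln(x) dx evaluates to 117.664.
Endpoint term: (f(8) + f(45))/2 = (2.07944 + 3.80666)/2 = 2.94305.
Integral + boundary = 120.607.
Correction k=1: B_{2}/2! · (f^{(1)}(45) − f^{(1)}(8)) = 1/12 · (0.0222222 − 0.125000) = -0.00856481.
Running total after k=1: 120.599.
Correction k=2: B_{4}/4! · (f^{(3)}(45) − f^{(3)}(8)) = −1/720 · (2.19479e-05 − 0.00390625) = 5.39486e-06.

S_2 ≈ 120.599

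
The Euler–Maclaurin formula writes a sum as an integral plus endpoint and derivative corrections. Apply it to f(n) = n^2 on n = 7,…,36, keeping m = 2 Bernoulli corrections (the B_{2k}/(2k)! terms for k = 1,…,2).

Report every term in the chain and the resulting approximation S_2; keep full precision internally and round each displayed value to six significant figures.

The integral term ∫_7^36 x^2 dx = 15437.7.
Boundary: ½(f(7) + f(36)) = ½(49.0000 + 1296.00) = 672.500.
Running total after boundary: 16110.2.
Correction k=1: B_{2}/2! · (f^{(1)}(36) − f^{(1)}(7)) = 1/12 · (72.0000 − 14.0000) = 4.83333.
Partial sum through k=1: 16115.0.
Correction k=2: B_{4}/4! · (f^{(3)}(36) − f^{(3)}(7)) = −1/720 · (0.00000 − 0.00000) = 0.00000.

S_2 ≈ 16115.0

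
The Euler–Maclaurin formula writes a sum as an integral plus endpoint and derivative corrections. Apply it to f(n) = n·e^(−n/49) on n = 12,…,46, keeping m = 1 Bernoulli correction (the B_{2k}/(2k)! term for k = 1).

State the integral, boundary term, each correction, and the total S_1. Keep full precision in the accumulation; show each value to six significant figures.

S_1 ≈ 532.787

Integral: ∫_12^46 x·e^(−x/49) dx = 519.142.
Endpoint term: (f(12) + f(46))/2 = (9.39341 + 17.9909)/2 = 13.6922.
Running total after boundary: 532.834.
Correction k=1: B_{2}/2! · (f^{(1)}(46) − f^{(1)}(12)) = 1/12 · (0.0239453 − 0.591082) = -0.0472614.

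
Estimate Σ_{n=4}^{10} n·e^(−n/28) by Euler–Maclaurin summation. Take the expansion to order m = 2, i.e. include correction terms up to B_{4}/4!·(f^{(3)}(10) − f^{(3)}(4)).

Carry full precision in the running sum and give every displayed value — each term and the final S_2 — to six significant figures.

∫_4^10 x·e^(−x/28) dx evaluates to 32.2710.
½[f(4) + f(10)] = ½[3.46751 + 6.99673] = 5.23212.
Integral + boundary = 37.5031.
k=1: B_{2}/(2)! × [f^{(1)}(10) − f^{(1)}(4)] = 1/12 × (0.449789 − 0.743038) = -0.0244374.
Running total after k=1: 37.4787.
k=2: B_{4}/(4)! × [f^{(3)}(10) − f^{(3)}(4)] = −1/720 × (0.00235859 − 0.00315918) = 1.11193e-06.

S_2 ≈ 37.4787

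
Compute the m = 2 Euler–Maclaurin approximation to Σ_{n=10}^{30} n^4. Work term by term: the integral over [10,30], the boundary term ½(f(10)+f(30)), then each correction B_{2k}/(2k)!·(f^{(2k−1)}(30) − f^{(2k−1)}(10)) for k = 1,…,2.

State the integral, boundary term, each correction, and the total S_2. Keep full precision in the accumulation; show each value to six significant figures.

S_2 ≈ 5.25867e+06

∫_10^30 x^4 dx evaluates to 4.84000e+06.
½[f(10) + f(30)] = ½[10000.0 + 810000] = 410000.
Running total after boundary: 5.25000e+06.
Order-1 term: 1/12 · (108000 − 4000.00) = 8666.67.
After k=1: 5.25867e+06.
Order-2 term: −1/720 · (720.000 − 240.000) = -0.666667.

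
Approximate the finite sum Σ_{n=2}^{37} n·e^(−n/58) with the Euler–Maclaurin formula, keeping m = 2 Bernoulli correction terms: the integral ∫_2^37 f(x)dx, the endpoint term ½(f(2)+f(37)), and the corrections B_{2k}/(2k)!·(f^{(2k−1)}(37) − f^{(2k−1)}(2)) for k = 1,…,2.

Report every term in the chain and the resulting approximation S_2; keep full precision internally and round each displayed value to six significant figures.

S_2 ≈ 461.326

∫_2^37 x·e^(−x/58) dx evaluates to 450.647.
Endpoint term: (f(2) + f(37))/2 = (1.93221 + 19.5502)/2 = 10.7412.
Running total after boundary: 461.388.
Order-1 term: 1/12 · (0.191312 − 0.932791) = -0.0617900.
After k=1: 461.326.
Order-2 term: −1/720 · (0.000371011 − 0.000851665) = 6.67575e-07.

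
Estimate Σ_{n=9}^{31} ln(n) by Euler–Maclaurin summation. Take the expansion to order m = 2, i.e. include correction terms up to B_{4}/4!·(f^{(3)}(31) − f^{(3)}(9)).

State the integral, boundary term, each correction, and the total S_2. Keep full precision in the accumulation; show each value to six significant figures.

S_2 ≈ 67.4876

The integral term ∫_9^31 ln(x) dx = 64.6786.
Endpoint term: (f(9) + f(31))/2 = (2.19722 + 3.43399)/2 = 2.81561.
Integral + boundary = 67.4942.
k=1: B_{2}/(2)! × [f^{(1)}(31) − f^{(1)}(9)] = 1/12 × (0.0322581 − 0.111111) = -0.00657109.
Running total after k=1: 67.4876.
k=2: B_{4}/(4)! × [f^{(3)}(31) − f^{(3)}(9)] = −1/720 × (6.71344e-05 − 0.00274348) = 3.71715e-06.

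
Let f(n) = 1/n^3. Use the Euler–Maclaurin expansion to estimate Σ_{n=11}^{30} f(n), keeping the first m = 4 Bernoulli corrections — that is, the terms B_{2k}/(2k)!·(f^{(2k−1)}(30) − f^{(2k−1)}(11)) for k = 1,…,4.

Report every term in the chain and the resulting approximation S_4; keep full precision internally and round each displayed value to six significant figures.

Integral: ∫_11^30 1/x^3 dx = 0.00357668.
Endpoint term: (f(11) + f(30))/2 = (0.000751315 + 3.70370e-05)/2 = 0.000394176.
Running total after boundary: 0.00397085.
k=1: B_{2}/(2)! × [f^{(1)}(30) − f^{(1)}(11)] = 1/12 × (-3.70370e-06 − (-0.000204904)) = 1.67667e-05.
Partial sum through k=1: 0.00398762.
k=2: B_{4}/(4)! × [f^{(3)}(30) − f^{(3)}(11)] = −1/720 × (-8.23045e-08 − (-3.38684e-05)) = -4.69252e-08.
Partial sum through k=2: 0.00398757.
k=3: B_{6}/(6)! × [f^{(5)}(30) − f^{(5)}(11)] = 1/30240 × (-3.84088e-09 − (-1.17560e-05)) = 3.88629e-10.
Partial sum through k=3: 0.00398757.
k=4: B_{8}/(8)! × [f^{(7)}(30) − f^{(7)}(11)] = −1/1209600 × (-3.07270e-10 − (-6.99530e-06)) = -5.78290e-12.

S_4 ≈ 0.00398757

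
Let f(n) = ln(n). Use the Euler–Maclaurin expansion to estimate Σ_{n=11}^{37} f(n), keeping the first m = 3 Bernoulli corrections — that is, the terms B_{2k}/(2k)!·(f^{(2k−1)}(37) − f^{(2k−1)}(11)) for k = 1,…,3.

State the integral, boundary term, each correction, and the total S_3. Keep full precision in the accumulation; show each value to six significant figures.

∫_11^37 ln(x) dx evaluates to 81.2271.
½[f(11) + f(37)] = ½[2.39790 + 3.61092] = 3.00441.
So far: 84.2315.
k=1: B_{2}/(2)! × [f^{(1)}(37) − f^{(1)}(11)] = 1/12 × (0.0270270 − 0.0909091) = -0.00532351.
After k=1: 84.2262.
k=2: B_{4}/(4)! × [f^{(3)}(37) − f^{(3)}(11)] = −1/720 × (3.94843e-05 − 0.00150263) = 2.03215e-06.
After k=2: 84.2262.
k=3: B_{6}/(6)! × [f^{(5)}(37) − f^{(5)}(11)] = 1/30240 × (3.46101e-07 − 0.000149021) = -4.91650e-09.

S_3 ≈ 84.2262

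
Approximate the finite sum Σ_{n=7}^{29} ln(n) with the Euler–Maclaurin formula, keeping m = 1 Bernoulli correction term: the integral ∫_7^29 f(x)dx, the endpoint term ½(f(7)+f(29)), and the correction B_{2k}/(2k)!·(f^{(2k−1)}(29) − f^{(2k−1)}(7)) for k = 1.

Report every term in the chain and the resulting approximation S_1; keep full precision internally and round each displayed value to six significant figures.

S_1 ≈ 64.6778

The integral term ∫_7^29 ln(x) dx = 62.0302.
Boundary: ½(f(7) + f(29)) = ½(1.94591 + 3.36730) = 2.65660.
So far: 64.6868.
k=1: B_{2}/(2)! × [f^{(1)}(29) − f^{(1)}(7)] = 1/12 × (0.0344828 − 0.142857) = -0.00903120.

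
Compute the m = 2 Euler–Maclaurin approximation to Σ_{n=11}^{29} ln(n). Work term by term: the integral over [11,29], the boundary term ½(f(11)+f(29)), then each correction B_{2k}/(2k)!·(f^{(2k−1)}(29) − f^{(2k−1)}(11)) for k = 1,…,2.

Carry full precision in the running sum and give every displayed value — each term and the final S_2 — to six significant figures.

S_2 ≈ 56.1526

The integral term ∫_11^29 ln(x) dx = 53.2747.
Boundary: ½(f(11) + f(29)) = ½(2.39790 + 3.36730) = 2.88260.
Running total after boundary: 56.1573.
k=1: B_{2}/(2)! × [f^{(1)}(29) − f^{(1)}(11)] = 1/12 × (0.0344828 − 0.0909091) = -0.00470219.
Running total after k=1: 56.1526.
k=2: B_{4}/(4)! × [f^{(3)}(29) − f^{(3)}(11)] = −1/720 × (8.20042e-05 − 0.00150263) = 1.97309e-06.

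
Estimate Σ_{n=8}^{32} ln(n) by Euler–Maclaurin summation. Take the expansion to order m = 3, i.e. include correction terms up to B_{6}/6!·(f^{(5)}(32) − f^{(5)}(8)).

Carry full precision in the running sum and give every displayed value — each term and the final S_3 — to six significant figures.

S_3 ≈ 73.0328

∫_8^32 ln(x) dx evaluates to 70.2680.
Endpoint term: (f(8) + f(32))/2 = (2.07944 + 3.46574)/2 = 2.77259.
Integral + boundary = 73.0406.
Correction k=1: B_{2}/2! · (f^{(1)}(32) − f^{(1)}(8)) = 1/12 · (0.0312500 − 0.125000) = -0.00781250.
Running total after k=1: 73.0328.
Correction k=2: B_{4}/4! · (f^{(3)}(32) − f^{(3)}(8)) = −1/720 · (6.10352e-05 − 0.00390625) = 5.34058e-06.
Running total after k=2: 73.0328.
Correction k=3: B_{6}/6! · (f^{(5)}(32) − f^{(5)}(8)) = 1/30240 · (7.15256e-07 − 0.000732422) = -2.41966e-08.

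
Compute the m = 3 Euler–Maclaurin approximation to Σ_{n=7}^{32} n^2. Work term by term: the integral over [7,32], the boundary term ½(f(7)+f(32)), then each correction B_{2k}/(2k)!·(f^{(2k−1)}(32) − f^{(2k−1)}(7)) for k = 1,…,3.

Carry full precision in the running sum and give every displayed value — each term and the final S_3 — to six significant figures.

S_3 ≈ 11349.0

∫_7^32 x^2 dx evaluates to 10808.3.
Boundary: ½(f(7) + f(32)) = ½(49.0000 + 1024.00) = 536.500.
So far: 11344.8.
k=1: B_{2}/(2)! × [f^{(1)}(32) − f^{(1)}(7)] = 1/12 × (64.0000 − 14.0000) = 4.16667.
After k=1: 11349.0.
k=2: B_{4}/(4)! × [f^{(3)}(32) − f^{(3)}(7)] = −1/720 × (0.00000 − 0.00000) = 0.00000.
After k=2: 11349.0.
k=3: B_{6}/(6)! × [f^{(5)}(32) − f^{(5)}(7)] = 1/30240 × (0.00000 − 0.00000) = 0.00000.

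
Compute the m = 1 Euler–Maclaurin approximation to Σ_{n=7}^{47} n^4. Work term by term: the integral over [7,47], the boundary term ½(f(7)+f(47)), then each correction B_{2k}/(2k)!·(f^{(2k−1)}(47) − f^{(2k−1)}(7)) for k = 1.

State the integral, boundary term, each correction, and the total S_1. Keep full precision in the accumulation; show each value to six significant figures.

∫_7^47 x^4 dx evaluates to 4.58656e+07.
Boundary: ½(f(7) + f(47)) = ½(2401.00 + 4.87968e+06) = 2.44104e+06.
Integral + boundary = 4.83067e+07.
Correction k=1: B_{2}/2! · (f^{(1)}(47) − f^{(1)}(7)) = 1/12 · (415292 − 1372.00) = 34493.3.

S_1 ≈ 4.83412e+07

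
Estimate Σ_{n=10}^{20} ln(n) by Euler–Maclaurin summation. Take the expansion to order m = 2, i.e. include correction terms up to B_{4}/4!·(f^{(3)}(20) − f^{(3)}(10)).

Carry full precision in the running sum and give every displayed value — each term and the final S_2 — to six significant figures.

∫_10^20 ln(x) dx evaluates to 26.8888.
Endpoint term: (f(10) + f(20))/2 = (2.30259 + 2.99573)/2 = 2.64916.
Integral + boundary = 29.5380.
Correction k=1: B_{2}/2! · (f^{(1)}(20) − f^{(1)}(10)) = 1/12 · (0.0500000 − 0.100000) = -0.00416667.
Running total after k=1: 29.5338.
Correction k=2: B_{4}/4! · (f^{(3)}(20) − f^{(3)}(10)) = −1/720 · (0.000250000 − 0.00200000) = 2.43056e-06.

S_2 ≈ 29.5338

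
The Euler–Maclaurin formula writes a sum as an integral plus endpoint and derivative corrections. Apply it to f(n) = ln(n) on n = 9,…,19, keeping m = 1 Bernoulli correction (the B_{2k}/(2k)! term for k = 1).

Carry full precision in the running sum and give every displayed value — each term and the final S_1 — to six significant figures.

S_1 ≈ 28.7353

Integral: ∫_9^19 ln(x) dx = 26.1693.
½[f(9) + f(19)] = ½[2.19722 + 2.94444] = 2.57083.
Running total after boundary: 28.7402.
Correction k=1: B_{2}/2! · (f^{(1)}(19) − f^{(1)}(9)) = 1/12 · (0.0526316 − 0.111111) = -0.00487329.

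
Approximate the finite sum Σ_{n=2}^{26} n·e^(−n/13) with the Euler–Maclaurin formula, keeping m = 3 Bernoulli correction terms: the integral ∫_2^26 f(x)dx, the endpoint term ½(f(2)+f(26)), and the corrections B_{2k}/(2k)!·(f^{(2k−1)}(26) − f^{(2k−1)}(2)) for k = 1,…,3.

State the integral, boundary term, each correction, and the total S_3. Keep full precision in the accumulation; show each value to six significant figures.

S_3 ≈ 101.124

The integral term ∫_2^26 x·e^(−x/13) dx = 98.5788.
½[f(2) + f(26)] = ½[1.71481 + 3.51872] = 2.61676.
So far: 101.196.
k=1: B_{2}/(2)! × [f^{(1)}(26) − f^{(1)}(2)] = 1/12 × (-0.135335 − 0.725496) = -0.0717359.
Partial sum through k=1: 101.124.
k=2: B_{4}/(4)! × [f^{(3)}(26) − f^{(3)}(2)] = −1/720 × (0.000800800 − 0.0144397) = 1.89429e-05.
Partial sum through k=2: 101.124.
k=3: B_{6}/(6)! × [f^{(5)}(26) − f^{(5)}(2)] = 1/30240 × (1.42154e-05 − 0.000145482) = -4.34083e-09.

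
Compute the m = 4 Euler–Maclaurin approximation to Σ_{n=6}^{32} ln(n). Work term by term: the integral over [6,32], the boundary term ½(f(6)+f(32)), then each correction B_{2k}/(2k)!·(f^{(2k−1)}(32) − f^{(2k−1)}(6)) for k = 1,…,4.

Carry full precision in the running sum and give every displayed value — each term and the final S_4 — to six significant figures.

S_4 ≈ 76.7705

The integral term ∫_6^32 ln(x) dx = 74.1530.
Endpoint term: (f(6) + f(32))/2 = (1.79176 + 3.46574)/2 = 2.62875.
So far: 76.7817.
Correction k=1: B_{2}/2! · (f^{(1)}(32) − f^{(1)}(6)) = 1/12 · (0.0312500 − 0.166667) = -0.0112847.
Partial sum through k=1: 76.7705.
Correction k=2: B_{4}/4! · (f^{(3)}(32) − f^{(3)}(6)) = −1/720 · (6.10352e-05 − 0.00925926) = 1.27753e-05.
Partial sum through k=2: 76.7705.
Correction k=3: B_{6}/6! · (f^{(5)}(32) − f^{(5)}(6)) = 1/30240 · (7.15256e-07 − 0.00308642) = -1.02040e-07.
Partial sum through k=3: 76.7705.
Correction k=4: B_{8}/8! · (f^{(7)}(32) − f^{(7)}(6)) = −1/1209600 · (2.09548e-08 − 0.00257202) = 2.12632e-09.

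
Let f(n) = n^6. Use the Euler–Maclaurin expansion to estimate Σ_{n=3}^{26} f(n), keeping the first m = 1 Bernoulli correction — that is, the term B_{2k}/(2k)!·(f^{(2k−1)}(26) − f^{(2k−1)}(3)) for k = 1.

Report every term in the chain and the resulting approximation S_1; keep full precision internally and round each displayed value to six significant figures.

Integral: ∫_3^26 x^6 dx = 1.14740e+09.
½[f(3) + f(26)] = ½[729.000 + 3.08916e+08] = 1.54458e+08.
So far: 1.30186e+09.
k=1: B_{2}/(2)! × [f^{(1)}(26) − f^{(1)}(3)] = 1/12 × (7.12883e+07 − 1458.00) = 5.94057e+06.

S_1 ≈ 1.30780e+09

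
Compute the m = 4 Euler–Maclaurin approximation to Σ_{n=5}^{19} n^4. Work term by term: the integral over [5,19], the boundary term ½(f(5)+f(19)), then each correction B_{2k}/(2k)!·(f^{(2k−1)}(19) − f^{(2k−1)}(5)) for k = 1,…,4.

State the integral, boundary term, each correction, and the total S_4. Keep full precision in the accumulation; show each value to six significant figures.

∫_5^19 x^4 dx evaluates to 494595.
Endpoint term: (f(5) + f(19))/2 = (625.000 + 130321)/2 = 65473.0.
So far: 560068.
k=1: B_{2}/(2)! × [f^{(1)}(19) − f^{(1)}(5)] = 1/12 × (27436.0 − 500.000) = 2244.67.
Partial sum through k=1: 562312.
k=2: B_{4}/(4)! × [f^{(3)}(19) − f^{(3)}(5)] = −1/720 × (456.000 − 120.000) = -0.466667.
Partial sum through k=2: 562312.
k=3: B_{6}/(6)! × [f^{(5)}(19) − f^{(5)}(5)] = 1/30240 × (0.00000 − 0.00000) = 0.00000.
Partial sum through k=3: 562312.
k=4: B_{8}/(8)! × [f^{(7)}(19) − f^{(7)}(5)] = −1/1209600 × (0.00000 − 0.00000) = 0.00000.

S_4 ≈ 562312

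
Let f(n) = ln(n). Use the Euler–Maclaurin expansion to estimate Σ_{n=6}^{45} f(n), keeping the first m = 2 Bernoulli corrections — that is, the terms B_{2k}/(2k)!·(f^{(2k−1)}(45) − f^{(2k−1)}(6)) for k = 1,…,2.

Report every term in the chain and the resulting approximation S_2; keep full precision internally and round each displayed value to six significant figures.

S_2 ≈ 124.336

Integral: ∫_6^45 ln(x) dx = 121.549.
Boundary: ½(f(6) + f(45)) = ½(1.79176 + 3.80666) = 2.79921.
Integral + boundary = 124.348.
Correction k=1: B_{2}/2! · (f^{(1)}(45) − f^{(1)}(6)) = 1/12 · (0.0222222 − 0.166667) = -0.0120370.
Running total after k=1: 124.336.
Correction k=2: B_{4}/4! · (f^{(3)}(45) − f^{(3)}(6)) = −1/720 · (2.19479e-05 − 0.00925926) = 1.28296e-05.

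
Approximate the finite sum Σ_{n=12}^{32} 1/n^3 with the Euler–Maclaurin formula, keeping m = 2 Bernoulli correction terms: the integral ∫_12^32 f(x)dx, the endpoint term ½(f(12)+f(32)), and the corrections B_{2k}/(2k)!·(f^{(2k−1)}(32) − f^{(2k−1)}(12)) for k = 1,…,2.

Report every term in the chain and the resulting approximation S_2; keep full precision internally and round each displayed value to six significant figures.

The integral term ∫_12^32 1/x^3 dx = 0.00298394.
Boundary: ½(f(12) + f(32)) = ½(0.000578704 + 3.05176e-05) = 0.000304611.
Running total after boundary: 0.00328855.
k=1: B_{2}/(2)! × [f^{(1)}(32) − f^{(1)}(12)] = 1/12 × (-2.86102e-06 − (-0.000144676)) = 1.18179e-05.
After k=1: 0.00330037.
k=2: B_{4}/(4)! × [f^{(3)}(32) − f^{(3)}(12)] = −1/720 × (-5.58794e-08 − (-2.00939e-05)) = -2.78306e-08.

S_2 ≈ 0.00330034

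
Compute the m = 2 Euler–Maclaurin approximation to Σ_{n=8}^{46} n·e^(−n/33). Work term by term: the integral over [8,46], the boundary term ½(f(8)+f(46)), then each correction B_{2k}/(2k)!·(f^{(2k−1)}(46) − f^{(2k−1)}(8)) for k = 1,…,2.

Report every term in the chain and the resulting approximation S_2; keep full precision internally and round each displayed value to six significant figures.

Integral: ∫_8^46 x·e^(−x/33) dx = 414.944.
½[f(8) + f(46)] = ½[6.27779 + 11.4124] = 8.84510.
Running total after boundary: 423.789.
k=1: B_{2}/(2)! × [f^{(1)}(46) − f^{(1)}(8)] = 1/12 × (-0.0977348 − 0.594487) = -0.0576852.
Running total after k=1: 423.732.
k=2: B_{4}/(4)! × [f^{(3)}(46) − f^{(3)}(8)] = −1/720 × (0.000365893 − 0.00198708) = 2.25165e-06.

S_2 ≈ 423.732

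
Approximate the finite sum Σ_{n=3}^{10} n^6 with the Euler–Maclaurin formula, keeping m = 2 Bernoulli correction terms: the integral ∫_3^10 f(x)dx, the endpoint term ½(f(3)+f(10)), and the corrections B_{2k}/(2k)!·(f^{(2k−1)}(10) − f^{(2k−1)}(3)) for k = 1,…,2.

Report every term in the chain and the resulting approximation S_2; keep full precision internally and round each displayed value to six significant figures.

Integral: ∫_3^10 x^6 dx = 1.42826e+06.
½[f(3) + f(10)] = ½[729.000 + 1.00000e+06] = 500364.
Running total after boundary: 1.92862e+06.
Correction k=1: B_{2}/2! · (f^{(1)}(10) − f^{(1)}(3)) = 1/12 · (600000 − 1458.00) = 49878.5.
Running total after k=1: 1.97850e+06.
Correction k=2: B_{4}/4! · (f^{(3)}(10) − f^{(3)}(3)) = −1/720 · (120000 − 3240.00) = -162.167.

S_2 ≈ 1.97834e+06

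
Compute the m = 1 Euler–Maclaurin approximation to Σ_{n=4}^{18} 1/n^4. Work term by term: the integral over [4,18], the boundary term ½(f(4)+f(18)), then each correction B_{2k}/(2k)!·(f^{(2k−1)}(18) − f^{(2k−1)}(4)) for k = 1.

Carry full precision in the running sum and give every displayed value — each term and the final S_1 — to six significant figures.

S_1 ≈ 0.00743441

The integral term ∫_4^18 1/x^4 dx = 0.00515118.
½[f(4) + f(18)] = ½[0.00390625 + 9.52599e-06] = 0.00195789.
Running total after boundary: 0.00710907.
Order-1 term: 1/12 · (-2.11689e-06 − (-0.00390625)) = 0.000325344.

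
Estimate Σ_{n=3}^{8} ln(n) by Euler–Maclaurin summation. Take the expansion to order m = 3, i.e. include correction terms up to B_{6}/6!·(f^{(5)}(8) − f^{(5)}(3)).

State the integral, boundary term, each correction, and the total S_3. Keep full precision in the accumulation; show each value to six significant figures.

∫_3^8 ln(x) dx evaluates to 8.33970.
½[f(3) + f(8)] = ½[1.09861 + 2.07944] = 1.58903.
Integral + boundary = 9.92872.
Order-1 term: 1/12 · (0.125000 − 0.333333) = -0.0173611.
Running total after k=1: 9.91136.
Order-2 term: −1/720 · (0.00390625 − 0.0740741) = 9.74553e-05.
Running total after k=2: 9.91146.
Order-3 term: 1/30240 · (0.000732422 − 0.0987654) = -3.24183e-06.

S_3 ≈ 9.91146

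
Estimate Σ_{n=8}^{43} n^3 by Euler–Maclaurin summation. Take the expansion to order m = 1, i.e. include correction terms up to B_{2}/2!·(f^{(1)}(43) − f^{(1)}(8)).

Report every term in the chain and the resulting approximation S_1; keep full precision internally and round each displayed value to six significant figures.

S_1 ≈ 894132

The integral term ∫_8^43 x^3 dx = 853676.
Endpoint term: (f(8) + f(43))/2 = (512.000 + 79507.0)/2 = 40009.5.
Integral + boundary = 893686.
Order-1 term: 1/12 · (5547.00 − 192.000) = 446.250.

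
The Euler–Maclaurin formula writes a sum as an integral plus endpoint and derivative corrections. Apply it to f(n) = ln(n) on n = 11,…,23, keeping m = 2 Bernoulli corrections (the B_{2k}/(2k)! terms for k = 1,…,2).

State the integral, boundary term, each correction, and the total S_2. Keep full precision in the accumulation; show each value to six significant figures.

S_2 ≈ 36.5023

∫_11^23 ln(x) dx evaluates to 33.7395.
½[f(11) + f(23)] = ½[2.39790 + 3.13549] = 2.76669.
So far: 36.5062.
k=1: B_{2}/(2)! × [f^{(1)}(23) − f^{(1)}(11)] = 1/12 × (0.0434783 − 0.0909091) = -0.00395257.
After k=1: 36.5023.
k=2: B_{4}/(4)! × [f^{(3)}(23) − f^{(3)}(11)] = −1/720 × (0.000164379 − 0.00150263) = 1.85868e-06.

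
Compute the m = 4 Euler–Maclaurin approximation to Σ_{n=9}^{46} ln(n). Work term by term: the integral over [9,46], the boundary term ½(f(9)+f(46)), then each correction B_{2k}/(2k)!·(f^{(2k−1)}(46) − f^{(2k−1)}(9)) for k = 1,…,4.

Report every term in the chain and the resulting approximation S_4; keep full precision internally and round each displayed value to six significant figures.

S_4 ≈ 122.348

The integral term ∫_9^46 ln(x) dx = 119.342.
½[f(9) + f(46)] = ½[2.19722 + 3.82864] = 3.01293.
So far: 122.355.
k=1: B_{2}/(2)! × [f^{(1)}(46) − f^{(1)}(9)] = 1/12 × (0.0217391 − 0.111111) = -0.00744767.
After k=1: 122.348.
k=2: B_{4}/(4)! × [f^{(3)}(46) − f^{(3)}(9)] = −1/720 × (2.05474e-05 − 0.00274348) = 3.78186e-06.
After k=2: 122.348.
k=3: B_{6}/(6)! × [f^{(5)}(46) − f^{(5)}(9)] = 1/30240 × (1.16526e-07 − 0.000406442) = -1.34367e-08.
After k=3: 122.348.
k=4: B_{8}/(8)! × [f^{(7)}(46) − f^{(7)}(9)] = −1/1209600 × (1.65207e-09 − 0.000150534) = 1.24448e-10.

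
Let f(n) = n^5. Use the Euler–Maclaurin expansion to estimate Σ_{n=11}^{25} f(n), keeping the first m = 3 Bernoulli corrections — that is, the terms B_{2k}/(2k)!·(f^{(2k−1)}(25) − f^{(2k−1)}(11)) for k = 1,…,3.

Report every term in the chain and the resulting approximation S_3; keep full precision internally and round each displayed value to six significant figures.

∫_11^25 x^5 dx evaluates to 4.03948e+07.
½[f(11) + f(25)] = ½[161051 + 9.76562e+06] = 4.96334e+06.
Integral + boundary = 4.53582e+07.
Order-1 term: 1/12 · (1.95312e+06 − 73205.0) = 156660.
Partial sum through k=1: 4.55148e+07.
Order-2 term: −1/720 · (37500.0 − 7260.00) = -42.0000.
Partial sum through k=2: 4.55148e+07.
Order-3 term: 1/30240 · (120.000 − 120.000) = 0.00000.

S_3 ≈ 4.55148e+07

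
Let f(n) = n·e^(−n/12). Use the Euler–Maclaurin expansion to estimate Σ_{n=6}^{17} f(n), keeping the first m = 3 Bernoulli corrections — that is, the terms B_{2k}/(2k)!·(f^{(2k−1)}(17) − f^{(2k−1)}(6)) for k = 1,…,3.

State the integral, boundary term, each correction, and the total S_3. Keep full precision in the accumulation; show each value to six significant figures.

S_3 ≈ 50.4606

∫_6^17 x·e^(−x/12) dx evaluates to 46.6133.
½[f(6) + f(17)] = ½[3.63918 + 4.12286] = 3.88102.
So far: 50.4943.
Order-1 term: 1/12 · (-0.101050 − 0.303265) = -0.0336930.
Running total after k=1: 50.4606.
Order-2 term: −1/720 · (0.00266661 − 0.0105300) = 1.09214e-05.
Running total after k=2: 50.4606.
Order-3 term: 1/30240 · (4.19094e-05 − 0.000131626) = -2.96680e-09.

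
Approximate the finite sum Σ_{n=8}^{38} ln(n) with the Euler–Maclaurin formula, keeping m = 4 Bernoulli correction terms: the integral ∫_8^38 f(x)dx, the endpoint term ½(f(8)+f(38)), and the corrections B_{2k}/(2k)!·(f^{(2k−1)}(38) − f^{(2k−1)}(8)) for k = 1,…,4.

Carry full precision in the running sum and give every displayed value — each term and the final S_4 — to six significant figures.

S_4 ≈ 94.4430

The integral term ∫_8^38 ln(x) dx = 91.5927.
Boundary: ½(f(8) + f(38)) = ½(2.07944 + 3.63759) = 2.85851.
Integral + boundary = 94.4513.
Correction k=1: B_{2}/2! · (f^{(1)}(38) − f^{(1)}(8)) = 1/12 · (0.0263158 − 0.125000) = -0.00822368.
After k=1: 94.4430.
Correction k=2: B_{4}/4! · (f^{(3)}(38) − f^{(3)}(8)) = −1/720 · (3.64485e-05 − 0.00390625) = 5.37472e-06.
After k=2: 94.4430.
Correction k=3: B_{6}/6! · (f^{(5)}(38) − f^{(5)}(8)) = 1/30240 · (3.02896e-07 − 0.000732422) = -2.42103e-08.
After k=3: 94.4430.
Correction k=4: B_{8}/8! · (f^{(7)}(38) − f^{(7)}(8)) = −1/1209600 · (6.29285e-09 − 0.000343323) = 2.83826e-10.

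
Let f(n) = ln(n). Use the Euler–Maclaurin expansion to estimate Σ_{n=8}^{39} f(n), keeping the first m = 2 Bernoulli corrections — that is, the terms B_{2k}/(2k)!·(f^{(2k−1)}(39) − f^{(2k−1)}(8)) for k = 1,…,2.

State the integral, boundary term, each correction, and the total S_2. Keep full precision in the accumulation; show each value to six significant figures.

Integral: ∫_8^39 ln(x) dx = 95.2434.
½[f(8) + f(39)] = ½[2.07944 + 3.66356] = 2.87150.
Integral + boundary = 98.1149.
Correction k=1: B_{2}/2! · (f^{(1)}(39) − f^{(1)}(8)) = 1/12 · (0.0256410 − 0.125000) = -0.00827991.
After k=1: 98.1066.
Correction k=2: B_{4}/4! · (f^{(3)}(39) − f^{(3)}(8)) = −1/720 · (3.37160e-05 − 0.00390625) = 5.37852e-06.

S_2 ≈ 98.1066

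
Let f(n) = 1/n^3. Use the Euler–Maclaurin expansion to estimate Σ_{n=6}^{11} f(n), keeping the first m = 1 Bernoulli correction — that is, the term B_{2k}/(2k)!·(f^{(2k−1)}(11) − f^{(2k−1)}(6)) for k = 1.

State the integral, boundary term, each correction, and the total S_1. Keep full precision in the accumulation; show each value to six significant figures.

Integral: ∫_6^11 1/x^3 dx = 0.00975666.
Endpoint term: (f(6) + f(11))/2 = (0.00462963 + 0.000751315)/2 = 0.00269047.
Running total after boundary: 0.0124471.
k=1: B_{2}/(2)! × [f^{(1)}(11) − f^{(1)}(6)] = 1/12 × (-0.000204904 − (-0.00231481)) = 0.000175826.

S_1 ≈ 0.0126230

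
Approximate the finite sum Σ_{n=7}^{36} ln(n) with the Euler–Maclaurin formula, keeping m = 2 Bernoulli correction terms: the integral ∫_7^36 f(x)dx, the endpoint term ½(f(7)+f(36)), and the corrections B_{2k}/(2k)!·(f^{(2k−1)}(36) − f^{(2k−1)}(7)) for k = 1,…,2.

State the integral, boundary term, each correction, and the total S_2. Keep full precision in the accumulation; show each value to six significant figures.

∫_7^36 ln(x) dx evaluates to 86.3853.
½[f(7) + f(36)] = ½[1.94591 + 3.58352] = 2.76471.
Running total after boundary: 89.1500.
Correction k=1: B_{2}/2! · (f^{(1)}(36) − f^{(1)}(7)) = 1/12 · (0.0277778 − 0.142857) = -0.00958995.
After k=1: 89.1404.
Correction k=2: B_{4}/4! · (f^{(3)}(36) − f^{(3)}(7)) = −1/720 · (4.28669e-05 − 0.00583090) = 8.03894e-06.

S_2 ≈ 89.1404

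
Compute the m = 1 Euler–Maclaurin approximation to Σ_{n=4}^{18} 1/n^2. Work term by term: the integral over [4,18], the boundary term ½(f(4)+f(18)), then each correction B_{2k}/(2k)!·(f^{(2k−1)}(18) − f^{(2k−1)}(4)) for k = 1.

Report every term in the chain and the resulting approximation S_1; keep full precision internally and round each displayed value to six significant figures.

The integral term ∫_4^18 1/x^2 dx = 0.194444.
Boundary: ½(f(4) + f(18)) = ½(0.0625000 + 0.00308642) = 0.0327932.
Integral + boundary = 0.227238.
Order-1 term: 1/12 · (-0.000342936 − (-0.0312500)) = 0.00257559.

S_1 ≈ 0.229813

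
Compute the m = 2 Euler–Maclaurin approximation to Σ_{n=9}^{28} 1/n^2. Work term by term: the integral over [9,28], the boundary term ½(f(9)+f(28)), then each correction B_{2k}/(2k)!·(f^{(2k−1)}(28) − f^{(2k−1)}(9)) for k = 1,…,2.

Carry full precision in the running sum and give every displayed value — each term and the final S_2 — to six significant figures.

The integral term ∫_9^28 1/x^2 dx = 0.0753968.
½[f(9) + f(28)] = ½[0.0123457 + 0.00127551] = 0.00681059.
Integral + boundary = 0.0822074.
Correction k=1: B_{2}/2! · (f^{(1)}(28) − f^{(1)}(9)) = 1/12 · (-9.11079e-05 − (-0.00274348)) = 0.000221031.
After k=1: 0.0824285.
Correction k=2: B_{4}/4! · (f^{(3)}(28) − f^{(3)}(9)) = −1/720 · (-1.39451e-06 − (-0.000406442)) = -5.62566e-07.

S_2 ≈ 0.0824279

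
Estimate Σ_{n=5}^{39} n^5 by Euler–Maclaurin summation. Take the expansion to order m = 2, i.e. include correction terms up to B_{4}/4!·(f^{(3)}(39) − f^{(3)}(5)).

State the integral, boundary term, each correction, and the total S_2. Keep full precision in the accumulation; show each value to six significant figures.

Integral: ∫_5^39 x^5 dx = 5.86455e+08.
½[f(5) + f(39)] = ½[3125.00 + 9.02242e+07] = 4.51137e+07.
Running total after boundary: 6.31568e+08.
Correction k=1: B_{2}/2! · (f^{(1)}(39) − f^{(1)}(5)) = 1/12 · (1.15672e+07 − 3125.00) = 963673.
Running total after k=1: 6.32532e+08.
Correction k=2: B_{4}/4! · (f^{(3)}(39) − f^{(3)}(5)) = −1/720 · (91260.0 − 1500.00) = -124.667.

S_2 ≈ 6.32532e+08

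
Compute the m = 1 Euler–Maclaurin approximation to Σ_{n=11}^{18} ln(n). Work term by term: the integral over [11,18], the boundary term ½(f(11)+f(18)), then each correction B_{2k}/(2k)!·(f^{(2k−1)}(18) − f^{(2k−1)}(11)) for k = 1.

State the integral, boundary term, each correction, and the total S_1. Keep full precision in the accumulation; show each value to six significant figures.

∫_11^18 ln(x) dx evaluates to 18.6498.
½[f(11) + f(18)] = ½[2.39790 + 2.89037] = 2.64413.
Integral + boundary = 21.2940.
k=1: B_{2}/(2)! × [f^{(1)}(18) − f^{(1)}(11)] = 1/12 × (0.0555556 − 0.0909091) = -0.00294613.

S_1 ≈ 21.2910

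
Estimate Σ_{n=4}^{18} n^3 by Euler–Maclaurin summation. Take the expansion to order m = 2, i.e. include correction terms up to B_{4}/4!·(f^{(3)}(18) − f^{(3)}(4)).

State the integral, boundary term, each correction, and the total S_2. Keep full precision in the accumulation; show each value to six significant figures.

The integral term ∫_4^18 x^3 dx = 26180.0.
Boundary: ½(f(4) + f(18)) = ½(64.0000 + 5832.00) = 2948.00.
Running total after boundary: 29128.0.
Order-1 term: 1/12 · (972.000 − 48.0000) = 77.0000.
Running total after k=1: 29205.0.
Order-2 term: −1/720 · (6.00000 − 6.00000) = 0.00000.

S_2 ≈ 29205.0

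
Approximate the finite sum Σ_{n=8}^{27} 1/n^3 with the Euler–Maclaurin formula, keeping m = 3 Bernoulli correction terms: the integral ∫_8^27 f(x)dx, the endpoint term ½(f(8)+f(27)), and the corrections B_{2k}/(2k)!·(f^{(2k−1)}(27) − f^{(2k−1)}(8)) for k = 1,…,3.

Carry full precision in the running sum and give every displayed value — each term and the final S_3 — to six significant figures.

S_3 ≈ 0.00818885

Integral: ∫_8^27 1/x^3 dx = 0.00712663.
½[f(8) + f(27)] = ½[0.00195312 + 5.08053e-05] = 0.00100197.
Integral + boundary = 0.00812859.
Correction k=1: B_{2}/2! · (f^{(1)}(27) − f^{(1)}(8)) = 1/12 · (-5.64503e-06 − (-0.000732422)) = 6.05647e-05.
Partial sum through k=1: 0.00818916.
Correction k=2: B_{4}/4! · (f^{(3)}(27) − f^{(3)}(8)) = −1/720 · (-1.54870e-07 − (-0.000228882)) = -3.17676e-07.
Partial sum through k=2: 0.00818884.
Correction k=3: B_{6}/6! · (f^{(5)}(27) − f^{(5)}(8)) = 1/30240 · (-8.92258e-09 − (-0.000150204)) = 4.96676e-09.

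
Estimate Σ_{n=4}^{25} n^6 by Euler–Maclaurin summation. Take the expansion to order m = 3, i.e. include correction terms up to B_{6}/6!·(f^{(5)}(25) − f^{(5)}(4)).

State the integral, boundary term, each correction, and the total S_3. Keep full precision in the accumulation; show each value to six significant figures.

S_3 ≈ 9.98881e+08

∫_4^25 x^6 dx evaluates to 8.71928e+08.
Boundary: ½(f(4) + f(25)) = ½(4096.00 + 2.44141e+08) = 1.22072e+08.
Integral + boundary = 9.94001e+08.
k=1: B_{2}/(2)! × [f^{(1)}(25) − f^{(1)}(4)] = 1/12 × (5.85938e+07 − 6144.00) = 4.88230e+06.
After k=1: 9.98883e+08.
k=2: B_{4}/(4)! × [f^{(3)}(25) − f^{(3)}(4)] = −1/720 × (1.87500e+06 − 7680.00) = -2593.50.
After k=2: 9.98881e+08.
k=3: B_{6}/(6)! × [f^{(5)}(25) − f^{(5)}(4)] = 1/30240 × (18000.0 − 2880.00) = 0.500000.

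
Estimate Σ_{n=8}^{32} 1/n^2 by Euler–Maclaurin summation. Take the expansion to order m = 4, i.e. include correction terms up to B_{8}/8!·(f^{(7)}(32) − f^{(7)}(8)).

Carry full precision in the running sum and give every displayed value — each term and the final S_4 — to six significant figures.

Integral: ∫_8^32 1/x^2 dx = 0.0937500.
Boundary: ½(f(8) + f(32)) = ½(0.0156250 + 0.000976562) = 0.00830078.
Running total after boundary: 0.102051.
Correction k=1: B_{2}/2! · (f^{(1)}(32) − f^{(1)}(8)) = 1/12 · (-6.10352e-05 − (-0.00390625)) = 0.000320435.
Running total after k=1: 0.102371.
Correction k=2: B_{4}/4! · (f^{(3)}(32) − f^{(3)}(8)) = −1/720 · (-7.15256e-07 − (-0.000732422)) = -1.01626e-06.
Running total after k=2: 0.102370.
Correction k=3: B_{6}/6! · (f^{(5)}(32) − f^{(5)}(8)) = 1/30240 · (-2.09548e-08 − (-0.000343323)) = 1.13526e-08.
Running total after k=3: 0.102370.
Correction k=4: B_{8}/8! · (f^{(7)}(32) − f^{(7)}(8)) = −1/1209600 · (-1.14596e-09 − (-0.000300407)) = -2.48352e-10.

S_4 ≈ 0.102370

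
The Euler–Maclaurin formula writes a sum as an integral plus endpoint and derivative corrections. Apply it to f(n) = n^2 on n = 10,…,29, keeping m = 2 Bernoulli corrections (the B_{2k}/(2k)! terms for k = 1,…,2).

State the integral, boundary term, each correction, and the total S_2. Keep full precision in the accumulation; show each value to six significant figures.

∫_10^29 x^2 dx evaluates to 7796.33.
Endpoint term: (f(10) + f(29))/2 = (100.000 + 841.000)/2 = 470.500.
So far: 8266.83.
Correction k=1: B_{2}/2! · (f^{(1)}(29) − f^{(1)}(10)) = 1/12 · (58.0000 − 20.0000) = 3.16667.
After k=1: 8270.00.
Correction k=2: B_{4}/4! · (f^{(3)}(29) − f^{(3)}(10)) = −1/720 · (0.00000 − 0.00000) = 0.00000.

S_2 ≈ 8270.00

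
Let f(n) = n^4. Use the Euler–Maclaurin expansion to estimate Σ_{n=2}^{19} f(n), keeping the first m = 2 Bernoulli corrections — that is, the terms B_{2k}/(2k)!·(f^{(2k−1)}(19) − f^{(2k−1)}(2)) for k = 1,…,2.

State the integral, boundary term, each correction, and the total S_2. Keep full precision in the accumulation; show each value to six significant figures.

S_2 ≈ 562665

The integral term ∫_2^19 x^4 dx = 495213.
½[f(2) + f(19)] = ½[16.0000 + 130321] = 65168.5.
Integral + boundary = 560382.
Correction k=1: B_{2}/2! · (f^{(1)}(19) − f^{(1)}(2)) = 1/12 · (27436.0 − 32.0000) = 2283.67.
Partial sum through k=1: 562666.
Correction k=2: B_{4}/4! · (f^{(3)}(19) − f^{(3)}(2)) = −1/720 · (456.000 − 48.0000) = -0.566667.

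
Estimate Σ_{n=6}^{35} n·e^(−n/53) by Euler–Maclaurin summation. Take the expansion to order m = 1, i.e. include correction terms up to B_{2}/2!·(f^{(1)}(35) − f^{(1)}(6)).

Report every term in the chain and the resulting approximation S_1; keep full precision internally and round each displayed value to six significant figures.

The integral term ∫_6^35 x·e^(−x/53) dx = 382.617.
Boundary: ½(f(6) + f(35)) = ½(5.35779 + 18.0830) = 11.7204.
So far: 394.338.
k=1: B_{2}/(2)! × [f^{(1)}(35) − f^{(1)}(6)] = 1/12 × (0.175468 − 0.791875) = -0.0513672.

S_1 ≈ 394.286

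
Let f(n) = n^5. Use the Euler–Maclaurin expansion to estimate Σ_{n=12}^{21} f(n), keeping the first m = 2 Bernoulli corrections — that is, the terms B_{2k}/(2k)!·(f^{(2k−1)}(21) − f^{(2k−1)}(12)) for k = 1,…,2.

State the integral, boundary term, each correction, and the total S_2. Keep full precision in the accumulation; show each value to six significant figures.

∫_12^21 x^5 dx evaluates to 1.37967e+07.
Endpoint term: (f(12) + f(21))/2 = (248832 + 4.08410e+06)/2 = 2.16647e+06.
So far: 1.59632e+07.
k=1: B_{2}/(2)! × [f^{(1)}(21) − f^{(1)}(12)] = 1/12 × (972405 − 103680) = 72393.8.
Running total after k=1: 1.60355e+07.
k=2: B_{4}/(4)! × [f^{(3)}(21) − f^{(3)}(12)] = −1/720 × (26460.0 − 8640.00) = -24.7500.

S_2 ≈ 1.60355e+07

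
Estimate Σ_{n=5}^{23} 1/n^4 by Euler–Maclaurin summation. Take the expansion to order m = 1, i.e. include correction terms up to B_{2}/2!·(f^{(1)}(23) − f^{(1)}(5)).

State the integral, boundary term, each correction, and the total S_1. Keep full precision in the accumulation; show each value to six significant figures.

S_1 ≈ 0.00354767

The integral term ∫_5^23 1/x^4 dx = 0.00263927.
½[f(5) + f(23)] = ½[0.00160000 + 3.57346e-06] = 0.000801787.
Running total after boundary: 0.00344106.
k=1: B_{2}/(2)! × [f^{(1)}(23) − f^{(1)}(5)] = 1/12 × (-6.21471e-07 − (-0.00128000)) = 0.000106615.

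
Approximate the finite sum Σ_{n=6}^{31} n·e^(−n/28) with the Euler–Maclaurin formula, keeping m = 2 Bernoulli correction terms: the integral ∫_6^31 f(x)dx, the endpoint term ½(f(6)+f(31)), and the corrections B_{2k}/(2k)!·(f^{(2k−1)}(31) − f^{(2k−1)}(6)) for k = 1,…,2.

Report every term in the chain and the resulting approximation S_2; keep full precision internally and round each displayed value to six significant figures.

S_2 ≈ 229.875

The integral term ∫_6^31 x·e^(−x/28) dx = 222.387.
½[f(6) + f(31)] = ½[4.84271 + 10.2456] = 7.54413.
Integral + boundary = 229.931.
Order-1 term: 1/12 · (-0.0354109 − 0.634164) = -0.0557979.
Partial sum through k=1: 229.875.
Order-2 term: −1/720 · (0.000797950 − 0.00286786) = 2.87487e-06.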